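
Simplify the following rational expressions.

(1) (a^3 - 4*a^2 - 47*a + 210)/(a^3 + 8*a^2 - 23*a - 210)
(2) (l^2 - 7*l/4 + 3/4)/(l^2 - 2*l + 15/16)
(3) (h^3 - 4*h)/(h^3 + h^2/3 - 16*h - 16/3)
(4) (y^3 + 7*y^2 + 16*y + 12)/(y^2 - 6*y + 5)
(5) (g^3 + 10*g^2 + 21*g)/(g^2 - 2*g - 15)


(1) = (a - 6)/(a + 6)
(2) = (4*l - 4)/(4*l - 5)
(3) = (3*h^3 - 12*h)/(3*h^3 + h^2 - 48*h - 16)
(4) = (y^3 + 7*y^2 + 16*y + 12)/(y^2 - 6*y + 5)
(5) = (g^2 + 7*g)/(g - 5)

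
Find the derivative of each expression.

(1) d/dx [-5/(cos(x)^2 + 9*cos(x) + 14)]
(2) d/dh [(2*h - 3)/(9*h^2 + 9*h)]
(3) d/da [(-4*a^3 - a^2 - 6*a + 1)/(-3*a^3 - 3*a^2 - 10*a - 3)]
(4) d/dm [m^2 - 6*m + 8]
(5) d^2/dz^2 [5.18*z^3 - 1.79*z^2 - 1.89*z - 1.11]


(1) = -5*(2*cos(x) + 9)*sin(x)/(cos(x)^2 + 9*cos(x) + 14)^2
(2) = (-2*h^2 + 6*h + 3)/(9*h^2*(h^2 + 2*h + 1))
(3) = (9*a^4 + 44*a^3 + 37*a^2 + 12*a + 28)/(9*a^6 + 18*a^5 + 69*a^4 + 78*a^3 + 118*a^2 + 60*a + 9)
(4) = 2*m - 6
(5) = 31.08*z - 3.58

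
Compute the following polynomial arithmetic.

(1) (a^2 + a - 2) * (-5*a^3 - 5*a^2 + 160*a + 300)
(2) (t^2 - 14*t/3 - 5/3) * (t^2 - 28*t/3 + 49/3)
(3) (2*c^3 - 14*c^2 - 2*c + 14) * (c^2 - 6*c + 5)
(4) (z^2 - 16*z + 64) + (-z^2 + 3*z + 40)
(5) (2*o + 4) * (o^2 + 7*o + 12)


(1) = -5*a^5 - 10*a^4 + 165*a^3 + 470*a^2 - 20*a - 600
(2) = t^4 - 14*t^3 + 524*t^2/9 - 182*t/3 - 245/9
(3) = 2*c^5 - 26*c^4 + 92*c^3 - 44*c^2 - 94*c + 70
(4) = 104 - 13*z
(5) = 2*o^3 + 18*o^2 + 52*o + 48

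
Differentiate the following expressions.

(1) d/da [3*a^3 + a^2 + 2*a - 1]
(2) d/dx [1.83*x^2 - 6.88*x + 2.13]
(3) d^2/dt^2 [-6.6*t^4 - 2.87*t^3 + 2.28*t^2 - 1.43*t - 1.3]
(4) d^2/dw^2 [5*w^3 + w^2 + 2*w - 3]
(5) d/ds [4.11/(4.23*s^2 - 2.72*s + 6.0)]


(1) = 9*a^2 + 2*a + 2
(2) = 3.66*x - 6.88
(3) = -79.2*t^2 - 17.22*t + 4.56
(4) = 30*w + 2
(5) = (11.1792 - 34.7706*s)/(4.23*s^2 - 2.72*s + 6.0)^2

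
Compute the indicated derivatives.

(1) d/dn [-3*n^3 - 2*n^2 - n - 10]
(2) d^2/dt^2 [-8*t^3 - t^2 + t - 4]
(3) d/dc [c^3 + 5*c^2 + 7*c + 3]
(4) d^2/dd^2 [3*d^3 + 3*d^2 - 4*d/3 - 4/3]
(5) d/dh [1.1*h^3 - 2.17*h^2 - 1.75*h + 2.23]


(1) = -9*n^2 - 4*n - 1
(2) = -48*t - 2
(3) = 3*c^2 + 10*c + 7
(4) = 18*d + 6
(5) = 3.3*h^2 - 4.34*h - 1.75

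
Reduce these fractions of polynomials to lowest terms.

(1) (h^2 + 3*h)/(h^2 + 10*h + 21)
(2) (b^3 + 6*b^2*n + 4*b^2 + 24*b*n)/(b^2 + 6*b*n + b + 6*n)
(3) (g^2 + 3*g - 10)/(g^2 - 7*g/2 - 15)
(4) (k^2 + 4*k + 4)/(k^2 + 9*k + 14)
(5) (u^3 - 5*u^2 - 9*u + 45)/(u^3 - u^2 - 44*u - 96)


(1) = h/(h + 7)
(2) = (b^2 + 4*b)/(b + 1)
(3) = (2*g^2 + 6*g - 20)/(2*g^2 - 7*g - 30)
(4) = (k + 2)/(k + 7)
(5) = (u^2 - 8*u + 15)/(u^2 - 4*u - 32)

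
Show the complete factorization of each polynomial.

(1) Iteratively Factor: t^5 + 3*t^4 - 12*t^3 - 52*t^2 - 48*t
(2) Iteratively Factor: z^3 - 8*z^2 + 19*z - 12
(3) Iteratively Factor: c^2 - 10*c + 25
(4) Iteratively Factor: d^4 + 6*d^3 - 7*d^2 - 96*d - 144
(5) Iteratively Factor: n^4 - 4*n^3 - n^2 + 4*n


(1) = (t + 2)*(t^4 + t^3 - 14*t^2 - 24*t) = (t + 2)^2*(t^3 - t^2 - 12*t) = (t - 4)*(t + 2)^2*(t^2 + 3*t) = t*(t - 4)*(t + 2)^2*(t + 3)
(2) = (z - 4)*(z^2 - 4*z + 3) = (z - 4)*(z - 1)*(z - 3)
(3) = (c - 5)*(c - 5)
(4) = (d + 4)*(d^3 + 2*d^2 - 15*d - 36) = (d - 4)*(d + 4)*(d^2 + 6*d + 9) = (d - 4)*(d + 3)*(d + 4)*(d + 3)
(5) = (n - 1)*(n^3 - 3*n^2 - 4*n) = (n - 4)*(n - 1)*(n^2 + n) = (n - 4)*(n - 1)*(n + 1)*(n)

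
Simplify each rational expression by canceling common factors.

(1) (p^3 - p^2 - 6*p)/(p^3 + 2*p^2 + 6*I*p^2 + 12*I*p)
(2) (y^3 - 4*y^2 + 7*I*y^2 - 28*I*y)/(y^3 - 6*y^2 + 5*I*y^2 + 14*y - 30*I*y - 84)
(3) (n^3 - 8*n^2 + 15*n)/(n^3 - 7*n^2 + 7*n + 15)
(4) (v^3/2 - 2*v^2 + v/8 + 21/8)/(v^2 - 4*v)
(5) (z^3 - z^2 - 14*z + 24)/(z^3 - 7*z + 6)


(1) = (p - 3)/(p + 6*I)
(2) = (y^2 - 4*y)/(y^2 + y*(-6 - 2*I) + 12*I)
(3) = n/(n + 1)
(4) = (4*v^3 - 16*v^2 + v + 21)/(8*v^2 - 32*v)
(5) = (z^2 + z - 12)/(z^2 + 2*z - 3)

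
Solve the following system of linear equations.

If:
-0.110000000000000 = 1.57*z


Then:
z = -0.07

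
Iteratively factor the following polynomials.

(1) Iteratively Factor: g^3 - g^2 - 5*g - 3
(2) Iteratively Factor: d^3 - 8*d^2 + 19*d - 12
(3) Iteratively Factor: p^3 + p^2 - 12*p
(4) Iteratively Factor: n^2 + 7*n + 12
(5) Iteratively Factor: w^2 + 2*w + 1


(1) = (g - 3)*(g^2 + 2*g + 1) = (g - 3)*(g + 1)*(g + 1)
(2) = (d - 4)*(d^2 - 4*d + 3) = (d - 4)*(d - 1)*(d - 3)
(3) = (p)*(p^2 + p - 12) = p*(p + 4)*(p - 3)
(4) = (n + 3)*(n + 4)
(5) = (w + 1)*(w + 1)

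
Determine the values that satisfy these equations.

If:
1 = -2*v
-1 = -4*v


Then:
No Solution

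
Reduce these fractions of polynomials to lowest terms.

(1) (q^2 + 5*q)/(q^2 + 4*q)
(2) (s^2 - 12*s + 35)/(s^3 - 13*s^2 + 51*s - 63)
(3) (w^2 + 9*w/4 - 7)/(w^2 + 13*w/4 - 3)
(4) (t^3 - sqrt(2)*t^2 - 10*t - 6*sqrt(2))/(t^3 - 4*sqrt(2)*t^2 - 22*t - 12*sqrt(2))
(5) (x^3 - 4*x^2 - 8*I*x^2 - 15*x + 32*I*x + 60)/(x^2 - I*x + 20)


(1) = (q + 5)/(q + 4)
(2) = (s - 5)/(s^2 - 6*s + 9)
(3) = (4*w - 7)/(4*w - 3)
(4) = (t - 3*sqrt(2))/(t - 6*sqrt(2))
(5) = (x^2 + x*(-4 - 3*I) + 12*I)/(x + 4*I)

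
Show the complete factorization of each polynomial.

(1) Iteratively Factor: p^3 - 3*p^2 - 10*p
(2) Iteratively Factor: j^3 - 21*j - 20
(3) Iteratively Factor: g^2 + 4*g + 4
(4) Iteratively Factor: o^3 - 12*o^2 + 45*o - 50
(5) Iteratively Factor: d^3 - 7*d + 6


(1) = (p)*(p^2 - 3*p - 10) = p*(p - 5)*(p + 2)
(2) = (j - 5)*(j^2 + 5*j + 4) = (j - 5)*(j + 1)*(j + 4)
(3) = (g + 2)*(g + 2)
(4) = (o - 2)*(o^2 - 10*o + 25) = (o - 5)*(o - 2)*(o - 5)
(5) = (d - 2)*(d^2 + 2*d - 3) = (d - 2)*(d + 3)*(d - 1)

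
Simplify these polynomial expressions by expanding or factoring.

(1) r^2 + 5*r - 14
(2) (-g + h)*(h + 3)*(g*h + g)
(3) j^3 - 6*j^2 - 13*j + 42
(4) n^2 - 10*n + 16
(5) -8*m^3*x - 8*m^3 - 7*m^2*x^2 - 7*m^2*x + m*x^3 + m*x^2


(1) = (r - 2)*(r + 7)
(2) = -g^2*h^2 - 4*g^2*h - 3*g^2 + g*h^3 + 4*g*h^2 + 3*g*h
(3) = (j - 7)*(j - 2)*(j + 3)
(4) = (n - 8)*(n - 2)
(5) = (-8*m + x)*(m + x)*(m*x + m)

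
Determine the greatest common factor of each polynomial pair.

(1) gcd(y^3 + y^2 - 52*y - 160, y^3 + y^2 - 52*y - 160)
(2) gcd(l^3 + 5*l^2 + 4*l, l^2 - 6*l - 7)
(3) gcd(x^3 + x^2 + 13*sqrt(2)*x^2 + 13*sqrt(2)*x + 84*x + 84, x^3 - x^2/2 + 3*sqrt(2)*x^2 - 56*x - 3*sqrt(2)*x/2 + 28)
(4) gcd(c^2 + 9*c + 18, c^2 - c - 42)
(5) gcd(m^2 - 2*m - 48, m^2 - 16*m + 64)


(1) = gcd((y - 8)*(y + 4)*(y + 5), (y - 8)*(y + 4)*(y + 5)) = y^3 + y^2 - 52*y - 160
(2) = gcd(l*(l + 1)*(l + 4), (l - 7)*(l + 1)) = l + 1
(3) = x + 7*sqrt(2)
(4) = gcd((c + 3)*(c + 6), (c - 7)*(c + 6)) = c + 6
(5) = gcd((m - 8)*(m + 6), (m - 8)^2) = m - 8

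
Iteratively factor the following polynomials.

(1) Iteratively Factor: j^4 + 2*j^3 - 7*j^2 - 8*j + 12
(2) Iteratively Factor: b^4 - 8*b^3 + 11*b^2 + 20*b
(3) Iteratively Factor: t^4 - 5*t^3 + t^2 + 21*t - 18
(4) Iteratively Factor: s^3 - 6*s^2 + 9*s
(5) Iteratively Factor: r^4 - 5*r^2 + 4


(1) = (j + 2)*(j^3 - 7*j + 6) = (j - 2)*(j + 2)*(j^2 + 2*j - 3) = (j - 2)*(j + 2)*(j + 3)*(j - 1)
(2) = (b)*(b^3 - 8*b^2 + 11*b + 20) = b*(b - 4)*(b^2 - 4*b - 5) = b*(b - 5)*(b - 4)*(b + 1)
(3) = (t - 3)*(t^3 - 2*t^2 - 5*t + 6) = (t - 3)*(t + 2)*(t^2 - 4*t + 3) = (t - 3)*(t - 1)*(t + 2)*(t - 3)
(4) = (s - 3)*(s^2 - 3*s) = s*(s - 3)*(s - 3)
(5) = (r + 1)*(r^3 - r^2 - 4*r + 4) = (r + 1)*(r + 2)*(r^2 - 3*r + 2) = (r - 2)*(r + 1)*(r + 2)*(r - 1)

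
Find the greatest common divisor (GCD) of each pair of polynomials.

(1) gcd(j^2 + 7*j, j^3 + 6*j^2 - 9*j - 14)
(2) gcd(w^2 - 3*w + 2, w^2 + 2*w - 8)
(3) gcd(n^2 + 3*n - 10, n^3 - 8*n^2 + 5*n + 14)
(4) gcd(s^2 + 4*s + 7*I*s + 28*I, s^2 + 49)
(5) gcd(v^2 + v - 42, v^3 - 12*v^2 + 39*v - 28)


(1) = j + 7
(2) = gcd((w - 2)*(w - 1), (w - 2)*(w + 4)) = w - 2
(3) = n - 2
(4) = s + 7*I
(5) = gcd((v - 6)*(v + 7), (v - 7)*(v - 4)*(v - 1)) = 1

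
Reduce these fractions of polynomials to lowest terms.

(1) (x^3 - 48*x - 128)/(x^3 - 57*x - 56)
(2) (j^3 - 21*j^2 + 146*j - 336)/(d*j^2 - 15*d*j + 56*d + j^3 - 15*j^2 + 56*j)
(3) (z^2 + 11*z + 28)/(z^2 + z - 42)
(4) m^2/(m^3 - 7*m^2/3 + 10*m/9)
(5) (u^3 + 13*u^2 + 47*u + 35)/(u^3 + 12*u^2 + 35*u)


(1) = (x^2 + 8*x + 16)/(x^2 + 8*x + 7)
(2) = (j - 6)/(d + j)
(3) = (z + 4)/(z - 6)
(4) = 9*m/(9*m^2 - 21*m + 10)
(5) = (u + 1)/u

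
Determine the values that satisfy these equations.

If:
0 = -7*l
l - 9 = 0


Then:
No Solution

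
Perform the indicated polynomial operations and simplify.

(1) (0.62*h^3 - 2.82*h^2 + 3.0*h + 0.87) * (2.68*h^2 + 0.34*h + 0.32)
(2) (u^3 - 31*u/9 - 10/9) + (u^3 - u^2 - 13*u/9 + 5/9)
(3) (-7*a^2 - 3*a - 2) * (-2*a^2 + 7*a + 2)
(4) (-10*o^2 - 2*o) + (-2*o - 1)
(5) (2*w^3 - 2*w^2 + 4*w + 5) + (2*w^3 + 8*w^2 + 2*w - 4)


(1) = 1.6616*h^5 - 7.3468*h^4 + 7.2796*h^3 + 2.4492*h^2 + 1.2558*h + 0.2784
(2) = 2*u^3 - u^2 - 44*u/9 - 5/9
(3) = 14*a^4 - 43*a^3 - 31*a^2 - 20*a - 4
(4) = -10*o^2 - 4*o - 1
(5) = 4*w^3 + 6*w^2 + 6*w + 1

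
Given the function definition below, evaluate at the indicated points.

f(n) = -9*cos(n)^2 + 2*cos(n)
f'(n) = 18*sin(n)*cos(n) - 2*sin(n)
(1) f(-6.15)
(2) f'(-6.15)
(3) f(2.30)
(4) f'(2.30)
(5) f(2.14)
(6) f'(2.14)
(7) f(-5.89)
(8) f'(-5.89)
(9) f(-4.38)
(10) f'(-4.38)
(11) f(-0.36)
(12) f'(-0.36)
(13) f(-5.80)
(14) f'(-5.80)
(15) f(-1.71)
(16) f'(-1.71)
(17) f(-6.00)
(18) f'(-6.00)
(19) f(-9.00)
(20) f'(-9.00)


(1) = -6.86
(2) = 2.10
(3) = -5.33
(4) = -10.43
(5) = -3.69
(6) = -9.86
(7) = -5.83
(8) = 5.60
(9) = -1.61
(10) = -7.44
(11) = -6.01
(12) = -5.23
(13) = -5.29
(14) = 6.48
(15) = -0.45
(16) = 4.45
(17) = -6.38
(18) = 4.27
(19) = -9.29
(20) = 7.58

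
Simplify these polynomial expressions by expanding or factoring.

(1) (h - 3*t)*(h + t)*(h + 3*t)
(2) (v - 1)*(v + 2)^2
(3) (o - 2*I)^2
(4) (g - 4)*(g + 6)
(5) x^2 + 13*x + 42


(1) = h^3 + h^2*t - 9*h*t^2 - 9*t^3
(2) = v^3 + 3*v^2 - 4
(3) = o^2 - 4*I*o - 4
(4) = g^2 + 2*g - 24
(5) = (x + 6)*(x + 7)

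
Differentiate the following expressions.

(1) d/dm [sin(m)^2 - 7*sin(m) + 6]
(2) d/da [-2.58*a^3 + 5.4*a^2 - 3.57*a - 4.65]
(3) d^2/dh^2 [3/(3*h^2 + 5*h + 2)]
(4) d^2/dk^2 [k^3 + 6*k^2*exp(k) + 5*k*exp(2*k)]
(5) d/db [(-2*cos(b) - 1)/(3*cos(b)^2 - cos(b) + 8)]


(1) = (2*sin(m) - 7)*cos(m)
(2) = -7.74*a^2 + 10.8*a - 3.57
(3) = 6*(-9*h^2 - 15*h + (6*h + 5)^2 - 6)/(3*h^2 + 5*h + 2)^3
(4) = 6*k^2*exp(k) + 20*k*exp(2*k) + 24*k*exp(k) + 6*k + 20*exp(2*k) + 12*exp(k)
(5) = (6*sin(b)^2 - 6*cos(b) + 11)*sin(b)/(3*sin(b)^2 + cos(b) - 11)^2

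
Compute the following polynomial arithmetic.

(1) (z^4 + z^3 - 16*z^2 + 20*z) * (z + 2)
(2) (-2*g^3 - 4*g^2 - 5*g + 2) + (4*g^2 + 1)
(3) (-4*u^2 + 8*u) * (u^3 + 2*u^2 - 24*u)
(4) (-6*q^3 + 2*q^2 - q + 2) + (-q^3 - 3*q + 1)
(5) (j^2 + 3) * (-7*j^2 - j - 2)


(1) = z^5 + 3*z^4 - 14*z^3 - 12*z^2 + 40*z
(2) = -2*g^3 - 5*g + 3
(3) = -4*u^5 + 112*u^3 - 192*u^2
(4) = -7*q^3 + 2*q^2 - 4*q + 3
(5) = -7*j^4 - j^3 - 23*j^2 - 3*j - 6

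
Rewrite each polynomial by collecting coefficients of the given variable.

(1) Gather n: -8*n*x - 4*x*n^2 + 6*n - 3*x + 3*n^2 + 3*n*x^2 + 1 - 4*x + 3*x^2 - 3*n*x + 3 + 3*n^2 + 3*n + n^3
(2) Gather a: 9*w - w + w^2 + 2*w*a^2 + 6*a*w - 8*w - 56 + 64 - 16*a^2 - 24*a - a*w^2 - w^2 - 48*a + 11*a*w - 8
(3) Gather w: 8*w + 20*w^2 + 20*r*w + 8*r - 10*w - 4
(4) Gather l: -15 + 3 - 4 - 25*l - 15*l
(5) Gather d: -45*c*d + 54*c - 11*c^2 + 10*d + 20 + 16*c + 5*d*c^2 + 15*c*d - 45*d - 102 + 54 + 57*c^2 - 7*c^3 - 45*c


(1) = n^3 + n^2*(6 - 4*x) + n*(3*x^2 - 11*x + 9) + 3*x^2 - 7*x + 4
(2) = a^2*(2*w - 16) + a*(-w^2 + 17*w - 72)
(3) = 8*r + 20*w^2 + w*(20*r - 2) - 4
(4) = -40*l - 16
(5) = -7*c^3 + 46*c^2 + 25*c + d*(5*c^2 - 30*c - 35) - 28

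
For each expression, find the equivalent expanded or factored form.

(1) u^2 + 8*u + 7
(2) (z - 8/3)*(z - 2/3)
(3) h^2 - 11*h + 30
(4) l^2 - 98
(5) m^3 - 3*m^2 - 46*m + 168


(1) = (u + 1)*(u + 7)
(2) = z^2 - 10*z/3 + 16/9
(3) = (h - 6)*(h - 5)
(4) = (l - 7*sqrt(2))*(l + 7*sqrt(2))
(5) = (m - 6)*(m - 4)*(m + 7)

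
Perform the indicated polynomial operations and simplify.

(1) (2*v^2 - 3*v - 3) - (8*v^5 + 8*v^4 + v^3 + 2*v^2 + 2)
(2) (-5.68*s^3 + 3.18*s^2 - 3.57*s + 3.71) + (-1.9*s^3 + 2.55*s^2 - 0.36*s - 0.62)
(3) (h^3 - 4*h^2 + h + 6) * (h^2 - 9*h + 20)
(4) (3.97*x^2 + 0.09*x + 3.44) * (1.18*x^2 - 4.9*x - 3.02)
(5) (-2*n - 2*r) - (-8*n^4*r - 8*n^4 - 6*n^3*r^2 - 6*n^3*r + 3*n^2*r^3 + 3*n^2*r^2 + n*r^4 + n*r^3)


(1) = -8*v^5 - 8*v^4 - v^3 - 3*v - 5
(2) = -7.58*s^3 + 5.73*s^2 - 3.93*s + 3.09
(3) = h^5 - 13*h^4 + 57*h^3 - 83*h^2 - 34*h + 120
(4) = 4.6846*x^4 - 19.3468*x^3 - 8.3712*x^2 - 17.1278*x - 10.3888
(5) = 8*n^4*r + 8*n^4 + 6*n^3*r^2 + 6*n^3*r - 3*n^2*r^3 - 3*n^2*r^2 - n*r^4 - n*r^3 - 2*n - 2*r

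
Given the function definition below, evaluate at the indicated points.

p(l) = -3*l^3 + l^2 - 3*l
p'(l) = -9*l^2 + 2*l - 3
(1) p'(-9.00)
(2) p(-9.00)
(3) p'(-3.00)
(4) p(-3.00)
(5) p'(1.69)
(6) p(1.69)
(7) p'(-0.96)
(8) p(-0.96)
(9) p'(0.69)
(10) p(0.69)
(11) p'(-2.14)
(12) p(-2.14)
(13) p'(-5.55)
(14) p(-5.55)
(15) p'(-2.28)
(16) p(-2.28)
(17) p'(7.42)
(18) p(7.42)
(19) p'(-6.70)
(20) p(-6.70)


(1) = -750.00
(2) = 2295.00
(3) = -90.00
(4) = 99.00
(5) = -25.32
(6) = -16.69
(7) = -13.21
(8) = 6.46
(9) = -5.90
(10) = -2.58
(11) = -48.50
(12) = 40.40
(13) = -291.32
(14) = 560.31
(15) = -54.35
(16) = 47.60
(17) = -483.67
(18) = -1192.76
(19) = -420.41
(20) = 967.28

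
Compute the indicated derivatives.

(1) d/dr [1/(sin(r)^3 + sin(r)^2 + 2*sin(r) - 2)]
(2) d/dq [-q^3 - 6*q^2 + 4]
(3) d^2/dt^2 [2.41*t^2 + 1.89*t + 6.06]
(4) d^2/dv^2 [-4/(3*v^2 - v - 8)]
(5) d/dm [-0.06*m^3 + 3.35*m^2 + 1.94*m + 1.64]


(1) = (-2*sin(r) + 3*cos(r)^2 - 5)*cos(r)/(sin(r)^3 + sin(r)^2 + 2*sin(r) - 2)^2
(2) = 3*q*(-q - 4)
(3) = 4.82000000000000
(4) = 8*(-9*v^2 + 3*v + (6*v - 1)^2 + 24)/(-3*v^2 + v + 8)^3
(5) = -0.18*m^2 + 6.7*m + 1.94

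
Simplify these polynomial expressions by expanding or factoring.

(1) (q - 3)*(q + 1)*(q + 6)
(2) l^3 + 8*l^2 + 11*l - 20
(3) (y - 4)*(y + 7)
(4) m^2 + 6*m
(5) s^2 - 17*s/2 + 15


(1) = q^3 + 4*q^2 - 15*q - 18
(2) = (l - 1)*(l + 4)*(l + 5)
(3) = y^2 + 3*y - 28
(4) = m*(m + 6)
(5) = (s - 6)*(s - 5/2)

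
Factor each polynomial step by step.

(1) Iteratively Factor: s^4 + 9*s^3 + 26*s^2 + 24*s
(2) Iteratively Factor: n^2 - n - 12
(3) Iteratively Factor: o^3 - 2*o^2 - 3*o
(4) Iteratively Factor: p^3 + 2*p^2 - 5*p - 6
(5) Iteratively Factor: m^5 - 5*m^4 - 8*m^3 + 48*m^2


(1) = (s)*(s^3 + 9*s^2 + 26*s + 24) = s*(s + 2)*(s^2 + 7*s + 12) = s*(s + 2)*(s + 3)*(s + 4)
(2) = (n + 3)*(n - 4)
(3) = (o + 1)*(o^2 - 3*o) = o*(o + 1)*(o - 3)
(4) = (p + 1)*(p^2 + p - 6) = (p + 1)*(p + 3)*(p - 2)
(5) = (m - 4)*(m^4 - m^3 - 12*m^2) = m*(m - 4)*(m^3 - m^2 - 12*m) = m*(m - 4)*(m + 3)*(m^2 - 4*m) = m*(m - 4)^2*(m + 3)*(m)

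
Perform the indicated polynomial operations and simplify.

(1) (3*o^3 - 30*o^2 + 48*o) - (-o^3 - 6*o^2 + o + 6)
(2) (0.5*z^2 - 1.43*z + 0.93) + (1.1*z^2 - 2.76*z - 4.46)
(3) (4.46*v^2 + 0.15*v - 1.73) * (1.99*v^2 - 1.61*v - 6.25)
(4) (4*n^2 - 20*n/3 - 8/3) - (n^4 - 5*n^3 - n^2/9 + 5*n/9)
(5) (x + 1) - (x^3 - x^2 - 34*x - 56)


(1) = 4*o^3 - 24*o^2 + 47*o - 6
(2) = 1.6*z^2 - 4.19*z - 3.53
(3) = 8.8754*v^4 - 6.8821*v^3 - 31.5592*v^2 + 1.8478*v + 10.8125
(4) = -n^4 + 5*n^3 + 37*n^2/9 - 65*n/9 - 8/3
(5) = -x^3 + x^2 + 35*x + 57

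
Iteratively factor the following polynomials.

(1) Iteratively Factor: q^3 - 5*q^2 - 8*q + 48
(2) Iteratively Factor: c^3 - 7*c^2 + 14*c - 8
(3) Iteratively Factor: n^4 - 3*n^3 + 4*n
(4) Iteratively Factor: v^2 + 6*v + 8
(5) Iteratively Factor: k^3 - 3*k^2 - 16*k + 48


(1) = (q + 3)*(q^2 - 8*q + 16) = (q - 4)*(q + 3)*(q - 4)
(2) = (c - 2)*(c^2 - 5*c + 4) = (c - 2)*(c - 1)*(c - 4)
(3) = (n + 1)*(n^3 - 4*n^2 + 4*n) = (n - 2)*(n + 1)*(n^2 - 2*n) = n*(n - 2)*(n + 1)*(n - 2)
(4) = (v + 2)*(v + 4)
(5) = (k - 4)*(k^2 + k - 12) = (k - 4)*(k - 3)*(k + 4)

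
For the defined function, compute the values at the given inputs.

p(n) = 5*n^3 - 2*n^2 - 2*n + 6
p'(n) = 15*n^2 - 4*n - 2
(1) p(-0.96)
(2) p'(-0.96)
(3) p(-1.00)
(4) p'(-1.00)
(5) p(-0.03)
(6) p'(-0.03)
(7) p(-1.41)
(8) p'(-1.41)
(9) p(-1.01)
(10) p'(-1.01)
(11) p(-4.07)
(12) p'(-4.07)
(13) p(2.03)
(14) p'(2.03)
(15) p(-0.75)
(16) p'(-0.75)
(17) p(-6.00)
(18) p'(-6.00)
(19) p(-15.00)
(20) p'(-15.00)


(1) = 1.65
(2) = 15.66
(3) = 1.00
(4) = 17.00
(5) = 6.06
(6) = -1.87
(7) = -9.17
(8) = 33.46
(9) = 0.83
(10) = 17.34
(11) = -356.09
(12) = 262.75
(13) = 35.53
(14) = 51.69
(15) = 4.27
(16) = 9.44
(17) = -1134.00
(18) = 562.00
(19) = -17289.00
(20) = 3433.00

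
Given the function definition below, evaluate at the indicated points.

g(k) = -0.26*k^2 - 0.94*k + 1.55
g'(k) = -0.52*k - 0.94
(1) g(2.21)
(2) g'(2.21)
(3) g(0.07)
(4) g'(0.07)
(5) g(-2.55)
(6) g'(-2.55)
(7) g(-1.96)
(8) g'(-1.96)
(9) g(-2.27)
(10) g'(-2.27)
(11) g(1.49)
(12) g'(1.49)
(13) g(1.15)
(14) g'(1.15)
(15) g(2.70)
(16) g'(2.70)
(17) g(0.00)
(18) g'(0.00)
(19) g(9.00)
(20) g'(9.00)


(1) = -1.80
(2) = -2.09
(3) = 1.48
(4) = -0.98
(5) = 2.26
(6) = 0.39
(7) = 2.39
(8) = 0.08
(9) = 2.34
(10) = 0.24
(11) = -0.43
(12) = -1.71
(13) = 0.13
(14) = -1.54
(15) = -2.88
(16) = -2.34
(17) = 1.55
(18) = -0.94
(19) = -27.97
(20) = -5.62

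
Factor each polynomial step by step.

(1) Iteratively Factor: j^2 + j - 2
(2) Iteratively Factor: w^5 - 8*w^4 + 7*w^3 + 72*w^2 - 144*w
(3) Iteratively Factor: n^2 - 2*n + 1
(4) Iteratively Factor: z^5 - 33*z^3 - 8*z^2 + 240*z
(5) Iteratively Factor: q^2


(1) = (j + 2)*(j - 1)
(2) = (w)*(w^4 - 8*w^3 + 7*w^2 + 72*w - 144) = w*(w + 3)*(w^3 - 11*w^2 + 40*w - 48) = w*(w - 4)*(w + 3)*(w^2 - 7*w + 12) = w*(w - 4)*(w - 3)*(w + 3)*(w - 4)
(3) = (n - 1)*(n - 1)
(4) = (z)*(z^4 - 33*z^2 - 8*z + 240) = z*(z - 3)*(z^3 + 3*z^2 - 24*z - 80) = z*(z - 3)*(z + 4)*(z^2 - z - 20) = z*(z - 5)*(z - 3)*(z + 4)*(z + 4)
(5) = (q)*(q)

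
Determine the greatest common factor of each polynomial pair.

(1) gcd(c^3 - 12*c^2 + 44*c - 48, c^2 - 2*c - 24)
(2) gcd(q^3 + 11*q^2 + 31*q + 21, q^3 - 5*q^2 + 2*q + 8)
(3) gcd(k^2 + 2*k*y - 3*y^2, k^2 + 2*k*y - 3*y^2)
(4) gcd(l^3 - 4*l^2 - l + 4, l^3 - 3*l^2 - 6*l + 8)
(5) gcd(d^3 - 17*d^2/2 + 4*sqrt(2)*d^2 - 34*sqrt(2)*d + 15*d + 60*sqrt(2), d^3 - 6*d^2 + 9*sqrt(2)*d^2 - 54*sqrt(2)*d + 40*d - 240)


(1) = c - 6
(2) = gcd((q + 1)*(q + 3)*(q + 7), (q - 4)*(q - 2)*(q + 1)) = q + 1
(3) = gcd((k - y)*(k + 3*y), (k - y)*(k + 3*y)) = -k^2 - 2*k*y + 3*y^2
(4) = gcd((l - 4)*(l - 1)*(l + 1), (l - 4)*(l - 1)*(l + 2)) = l^2 - 5*l + 4
(5) = d^2 + d*(-6 + 4*sqrt(2)) - 24*sqrt(2)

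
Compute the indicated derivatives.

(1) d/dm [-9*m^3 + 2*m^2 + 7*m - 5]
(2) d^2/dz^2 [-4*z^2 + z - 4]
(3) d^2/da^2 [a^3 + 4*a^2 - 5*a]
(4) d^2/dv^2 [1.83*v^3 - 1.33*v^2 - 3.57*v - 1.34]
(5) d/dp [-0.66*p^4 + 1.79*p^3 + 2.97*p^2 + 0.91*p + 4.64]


(1) = -27*m^2 + 4*m + 7
(2) = -8
(3) = 6*a + 8
(4) = 10.98*v - 2.66
(5) = -2.64*p^3 + 5.37*p^2 + 5.94*p + 0.91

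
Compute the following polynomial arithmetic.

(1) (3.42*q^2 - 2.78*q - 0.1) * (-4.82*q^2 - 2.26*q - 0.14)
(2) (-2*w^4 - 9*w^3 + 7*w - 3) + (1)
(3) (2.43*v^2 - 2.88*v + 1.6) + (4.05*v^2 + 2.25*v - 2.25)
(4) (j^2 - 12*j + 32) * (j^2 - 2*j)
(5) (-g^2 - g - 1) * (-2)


(1) = -16.4844*q^4 + 5.6704*q^3 + 6.286*q^2 + 0.6152*q + 0.014
(2) = -2*w^4 - 9*w^3 + 7*w - 2
(3) = 6.48*v^2 - 0.63*v - 0.65
(4) = j^4 - 14*j^3 + 56*j^2 - 64*j
(5) = 2*g^2 + 2*g + 2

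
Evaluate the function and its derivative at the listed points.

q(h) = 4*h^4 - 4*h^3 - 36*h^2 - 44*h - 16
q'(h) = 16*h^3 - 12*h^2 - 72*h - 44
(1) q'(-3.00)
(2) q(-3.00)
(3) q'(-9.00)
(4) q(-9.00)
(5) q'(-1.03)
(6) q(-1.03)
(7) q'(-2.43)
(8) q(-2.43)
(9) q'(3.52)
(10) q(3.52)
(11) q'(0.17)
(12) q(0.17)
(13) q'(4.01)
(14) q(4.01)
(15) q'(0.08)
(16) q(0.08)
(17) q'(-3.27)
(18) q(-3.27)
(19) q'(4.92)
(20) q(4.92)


(1) = -368.00
(2) = 224.00
(3) = -12032.00
(4) = 26624.00
(5) = -0.05
(6) = 0.00
(7) = -169.48
(8) = 75.21
(9) = 251.70
(10) = -177.30
(11) = -56.51
(12) = -24.54
(13) = 506.02
(14) = 5.03
(15) = -49.83
(16) = -19.75
(17) = -496.33
(18) = 340.15
(19) = 1216.81
(20) = 763.51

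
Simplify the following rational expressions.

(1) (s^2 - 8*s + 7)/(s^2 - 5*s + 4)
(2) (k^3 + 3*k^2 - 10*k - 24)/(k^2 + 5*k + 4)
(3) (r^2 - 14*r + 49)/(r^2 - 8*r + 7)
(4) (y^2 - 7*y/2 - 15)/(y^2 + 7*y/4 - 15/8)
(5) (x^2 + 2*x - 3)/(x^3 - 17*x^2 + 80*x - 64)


(1) = (s - 7)/(s - 4)
(2) = (k^2 - k - 6)/(k + 1)
(3) = (r - 7)/(r - 1)
(4) = (4*y - 24)/(4*y - 3)
(5) = (x + 3)/(x^2 - 16*x + 64)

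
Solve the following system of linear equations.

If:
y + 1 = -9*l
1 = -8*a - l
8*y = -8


Then:
a = -1/8
l = 0
y = -1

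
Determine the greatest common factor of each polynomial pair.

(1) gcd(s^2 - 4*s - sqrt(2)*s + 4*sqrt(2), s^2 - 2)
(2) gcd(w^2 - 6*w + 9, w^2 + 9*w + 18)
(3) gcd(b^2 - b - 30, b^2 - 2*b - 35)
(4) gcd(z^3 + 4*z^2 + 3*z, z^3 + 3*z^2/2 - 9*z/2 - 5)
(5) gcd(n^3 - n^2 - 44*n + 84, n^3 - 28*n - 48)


(1) = s - sqrt(2)
(2) = 1
(3) = gcd((b - 6)*(b + 5), (b - 7)*(b + 5)) = b + 5
(4) = gcd(z*(z + 1)*(z + 3), (z - 2)*(z + 1)*(z + 5/2)) = z + 1
(5) = n - 6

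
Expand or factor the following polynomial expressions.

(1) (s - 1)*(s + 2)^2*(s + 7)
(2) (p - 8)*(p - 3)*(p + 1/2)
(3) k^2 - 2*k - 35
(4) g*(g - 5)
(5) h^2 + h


(1) = s^4 + 10*s^3 + 21*s^2 - 4*s - 28
(2) = p^3 - 21*p^2/2 + 37*p/2 + 12
(3) = (k - 7)*(k + 5)
(4) = g^2 - 5*g
(5) = h*(h + 1)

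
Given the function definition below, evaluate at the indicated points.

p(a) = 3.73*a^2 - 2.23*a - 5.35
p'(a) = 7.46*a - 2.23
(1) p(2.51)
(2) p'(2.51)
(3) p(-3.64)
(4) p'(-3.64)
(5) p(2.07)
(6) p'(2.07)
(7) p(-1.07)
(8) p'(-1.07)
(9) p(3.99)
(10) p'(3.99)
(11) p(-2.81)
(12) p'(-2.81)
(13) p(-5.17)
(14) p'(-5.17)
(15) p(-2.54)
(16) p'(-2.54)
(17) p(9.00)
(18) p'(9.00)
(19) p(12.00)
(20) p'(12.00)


(1) = 12.55
(2) = 16.49
(3) = 52.19
(4) = -29.38
(5) = 6.02
(6) = 13.21
(7) = 1.31
(8) = -10.21
(9) = 45.13
(10) = 27.54
(11) = 30.37
(12) = -23.19
(13) = 105.88
(14) = -40.80
(15) = 24.38
(16) = -21.18
(17) = 276.71
(18) = 64.91
(19) = 505.01
(20) = 87.29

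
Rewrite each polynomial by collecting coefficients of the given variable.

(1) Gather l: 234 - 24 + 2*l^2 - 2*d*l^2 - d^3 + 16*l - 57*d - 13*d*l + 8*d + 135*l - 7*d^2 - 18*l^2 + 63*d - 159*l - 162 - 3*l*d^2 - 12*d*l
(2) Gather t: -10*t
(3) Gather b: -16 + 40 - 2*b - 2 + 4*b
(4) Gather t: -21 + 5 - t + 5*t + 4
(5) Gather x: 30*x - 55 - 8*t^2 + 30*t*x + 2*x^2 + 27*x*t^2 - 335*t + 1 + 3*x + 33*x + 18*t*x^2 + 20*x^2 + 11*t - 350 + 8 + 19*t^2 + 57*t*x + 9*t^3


(1) = -d^3 - 7*d^2 + 14*d + l^2*(-2*d - 16) + l*(-3*d^2 - 25*d - 8) + 48
(2) = -10*t
(3) = 2*b + 22
(4) = 4*t - 12
(5) = 9*t^3 + 11*t^2 - 324*t + x^2*(18*t + 22) + x*(27*t^2 + 87*t + 66) - 396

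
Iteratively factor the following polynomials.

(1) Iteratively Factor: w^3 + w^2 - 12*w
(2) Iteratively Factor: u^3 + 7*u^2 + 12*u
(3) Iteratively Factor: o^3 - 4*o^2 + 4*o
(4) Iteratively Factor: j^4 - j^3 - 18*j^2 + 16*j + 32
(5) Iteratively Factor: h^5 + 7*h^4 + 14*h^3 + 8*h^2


(1) = (w)*(w^2 + w - 12) = w*(w - 3)*(w + 4)
(2) = (u)*(u^2 + 7*u + 12) = u*(u + 3)*(u + 4)
(3) = (o)*(o^2 - 4*o + 4) = o*(o - 2)*(o - 2)
(4) = (j + 4)*(j^3 - 5*j^2 + 2*j + 8) = (j - 4)*(j + 4)*(j^2 - j - 2) = (j - 4)*(j - 2)*(j + 4)*(j + 1)
(5) = (h + 1)*(h^4 + 6*h^3 + 8*h^2) = (h + 1)*(h + 4)*(h^3 + 2*h^2) = h*(h + 1)*(h + 4)*(h^2 + 2*h) = h^2*(h + 1)*(h + 4)*(h + 2)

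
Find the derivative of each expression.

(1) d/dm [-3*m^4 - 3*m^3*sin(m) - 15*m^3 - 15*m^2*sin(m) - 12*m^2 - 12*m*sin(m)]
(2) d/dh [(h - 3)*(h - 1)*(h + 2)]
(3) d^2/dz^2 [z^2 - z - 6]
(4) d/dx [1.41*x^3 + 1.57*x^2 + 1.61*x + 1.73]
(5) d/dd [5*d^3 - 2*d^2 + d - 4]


(1) = -3*m^3*cos(m) - 12*m^3 - 9*m^2*sin(m) - 15*m^2*cos(m) - 45*m^2 - 30*m*sin(m) - 12*m*cos(m) - 24*m - 12*sin(m)
(2) = 3*h^2 - 4*h - 5
(3) = 2
(4) = 4.23*x^2 + 3.14*x + 1.61
(5) = 15*d^2 - 4*d + 1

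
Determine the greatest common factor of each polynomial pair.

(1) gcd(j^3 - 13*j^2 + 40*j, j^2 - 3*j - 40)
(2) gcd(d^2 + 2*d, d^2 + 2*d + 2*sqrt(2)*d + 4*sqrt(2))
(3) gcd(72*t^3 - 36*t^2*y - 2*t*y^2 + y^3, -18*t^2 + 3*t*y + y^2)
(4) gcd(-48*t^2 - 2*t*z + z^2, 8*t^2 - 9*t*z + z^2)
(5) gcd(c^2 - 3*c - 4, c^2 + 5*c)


(1) = gcd(j*(j - 8)*(j - 5), (j - 8)*(j + 5)) = j - 8
(2) = gcd(d*(d + 2), (d + 2)*(d + 2*sqrt(2))) = d + 2
(3) = gcd((-6*t + y)*(-2*t + y)*(6*t + y), (-3*t + y)*(6*t + y)) = 6*t + y
(4) = gcd((-8*t + z)*(6*t + z), (-8*t + z)*(-t + z)) = -8*t + z
(5) = 1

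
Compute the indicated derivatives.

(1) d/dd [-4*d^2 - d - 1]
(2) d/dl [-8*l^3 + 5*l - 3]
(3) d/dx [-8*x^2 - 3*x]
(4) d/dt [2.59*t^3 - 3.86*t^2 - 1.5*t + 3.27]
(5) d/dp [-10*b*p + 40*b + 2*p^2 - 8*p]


(1) = -8*d - 1
(2) = 5 - 24*l^2
(3) = -16*x - 3
(4) = 7.77*t^2 - 7.72*t - 1.5
(5) = -10*b + 4*p - 8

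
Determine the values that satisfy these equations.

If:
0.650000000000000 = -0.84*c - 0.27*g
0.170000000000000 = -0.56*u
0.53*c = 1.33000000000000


Then:
c = 2.51
g = -10.21
u = -0.30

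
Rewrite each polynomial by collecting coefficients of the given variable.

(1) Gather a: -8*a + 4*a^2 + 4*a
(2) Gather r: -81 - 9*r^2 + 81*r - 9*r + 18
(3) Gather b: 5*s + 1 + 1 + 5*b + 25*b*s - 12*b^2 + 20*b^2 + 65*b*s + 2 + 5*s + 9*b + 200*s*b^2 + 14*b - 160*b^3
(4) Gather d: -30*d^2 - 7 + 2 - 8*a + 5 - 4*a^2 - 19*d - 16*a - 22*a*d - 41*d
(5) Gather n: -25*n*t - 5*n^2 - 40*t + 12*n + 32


(1) = 4*a^2 - 4*a
(2) = -9*r^2 + 72*r - 63
(3) = -160*b^3 + b^2*(200*s + 8) + b*(90*s + 28) + 10*s + 4
(4) = -4*a^2 - 24*a - 30*d^2 + d*(-22*a - 60)
(5) = -5*n^2 + n*(12 - 25*t) - 40*t + 32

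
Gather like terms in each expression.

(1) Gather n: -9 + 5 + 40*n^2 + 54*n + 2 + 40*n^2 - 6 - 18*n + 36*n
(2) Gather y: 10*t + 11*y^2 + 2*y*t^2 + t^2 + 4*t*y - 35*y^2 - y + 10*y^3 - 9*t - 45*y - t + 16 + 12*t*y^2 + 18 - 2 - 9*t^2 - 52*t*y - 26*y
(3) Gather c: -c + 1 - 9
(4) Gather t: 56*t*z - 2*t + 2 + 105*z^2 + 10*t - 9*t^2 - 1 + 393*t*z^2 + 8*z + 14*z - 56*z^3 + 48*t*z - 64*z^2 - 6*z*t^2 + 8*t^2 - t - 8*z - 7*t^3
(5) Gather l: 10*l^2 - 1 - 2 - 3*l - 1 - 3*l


(1) = 80*n^2 + 72*n - 8
(2) = -8*t^2 + 10*y^3 + y^2*(12*t - 24) + y*(2*t^2 - 48*t - 72) + 32
(3) = -c - 8
(4) = -7*t^3 + t^2*(-6*z - 1) + t*(393*z^2 + 104*z + 7) - 56*z^3 + 41*z^2 + 14*z + 1
(5) = 10*l^2 - 6*l - 4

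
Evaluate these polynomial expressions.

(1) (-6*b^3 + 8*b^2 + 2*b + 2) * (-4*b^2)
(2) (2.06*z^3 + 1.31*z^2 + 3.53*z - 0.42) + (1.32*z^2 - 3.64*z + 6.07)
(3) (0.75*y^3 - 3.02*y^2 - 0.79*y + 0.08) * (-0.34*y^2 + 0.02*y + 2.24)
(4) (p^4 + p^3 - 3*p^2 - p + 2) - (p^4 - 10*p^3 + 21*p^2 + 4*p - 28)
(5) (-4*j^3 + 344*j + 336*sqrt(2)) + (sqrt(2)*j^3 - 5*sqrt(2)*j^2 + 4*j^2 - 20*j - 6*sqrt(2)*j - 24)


(1) = 24*b^5 - 32*b^4 - 8*b^3 - 8*b^2
(2) = 2.06*z^3 + 2.63*z^2 - 0.11*z + 5.65
(3) = -0.255*y^5 + 1.0418*y^4 + 1.8882*y^3 - 6.8078*y^2 - 1.768*y + 0.1792
(4) = 11*p^3 - 24*p^2 - 5*p + 30
(5) = -4*j^3 + sqrt(2)*j^3 - 5*sqrt(2)*j^2 + 4*j^2 - 6*sqrt(2)*j + 324*j - 24 + 336*sqrt(2)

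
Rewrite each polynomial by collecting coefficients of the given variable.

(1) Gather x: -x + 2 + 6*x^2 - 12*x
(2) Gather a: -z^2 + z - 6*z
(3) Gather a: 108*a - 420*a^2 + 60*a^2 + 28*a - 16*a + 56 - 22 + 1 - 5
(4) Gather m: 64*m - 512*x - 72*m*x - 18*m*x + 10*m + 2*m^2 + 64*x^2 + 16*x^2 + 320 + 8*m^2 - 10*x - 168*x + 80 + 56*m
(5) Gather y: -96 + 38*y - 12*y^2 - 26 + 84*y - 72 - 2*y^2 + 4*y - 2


(1) = 6*x^2 - 13*x + 2
(2) = -z^2 - 5*z
(3) = -360*a^2 + 120*a + 30
(4) = 10*m^2 + m*(130 - 90*x) + 80*x^2 - 690*x + 400
(5) = -14*y^2 + 126*y - 196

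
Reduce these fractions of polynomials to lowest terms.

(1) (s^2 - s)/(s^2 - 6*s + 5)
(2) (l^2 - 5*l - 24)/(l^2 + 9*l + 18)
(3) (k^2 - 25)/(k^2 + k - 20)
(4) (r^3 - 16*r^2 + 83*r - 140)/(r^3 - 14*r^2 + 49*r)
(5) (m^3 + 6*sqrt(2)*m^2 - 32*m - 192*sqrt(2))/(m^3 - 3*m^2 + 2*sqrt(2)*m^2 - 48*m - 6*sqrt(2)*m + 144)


(1) = s/(s - 5)
(2) = (l - 8)/(l + 6)
(3) = (k - 5)/(k - 4)
(4) = (r^2 - 9*r + 20)/(r^2 - 7*r)
(5) = (m + 4*sqrt(2))/(m - 3)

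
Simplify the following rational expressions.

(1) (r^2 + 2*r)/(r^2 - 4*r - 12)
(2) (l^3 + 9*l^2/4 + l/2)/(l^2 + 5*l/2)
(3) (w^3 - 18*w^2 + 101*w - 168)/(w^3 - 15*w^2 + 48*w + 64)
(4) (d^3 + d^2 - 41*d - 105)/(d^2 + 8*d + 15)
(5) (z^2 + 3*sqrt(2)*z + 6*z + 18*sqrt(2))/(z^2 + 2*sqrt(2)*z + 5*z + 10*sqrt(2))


(1) = r/(r - 6)
(2) = (4*l^2 + 9*l + 2)/(4*l + 10)
(3) = (w^2 - 10*w + 21)/(w^2 - 7*w - 8)
(4) = d - 7
(5) = (z^2 + z*(3*sqrt(2) + 6) + 18*sqrt(2))/(z^2 + z*(2*sqrt(2) + 5) + 10*sqrt(2))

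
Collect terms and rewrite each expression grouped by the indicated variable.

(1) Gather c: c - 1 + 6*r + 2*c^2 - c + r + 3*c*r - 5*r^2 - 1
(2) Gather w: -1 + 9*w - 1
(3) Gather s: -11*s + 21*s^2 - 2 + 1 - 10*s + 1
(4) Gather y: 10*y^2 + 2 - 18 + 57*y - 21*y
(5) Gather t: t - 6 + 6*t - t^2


(1) = 2*c^2 + 3*c*r - 5*r^2 + 7*r - 2
(2) = 9*w - 2
(3) = 21*s^2 - 21*s
(4) = 10*y^2 + 36*y - 16
(5) = -t^2 + 7*t - 6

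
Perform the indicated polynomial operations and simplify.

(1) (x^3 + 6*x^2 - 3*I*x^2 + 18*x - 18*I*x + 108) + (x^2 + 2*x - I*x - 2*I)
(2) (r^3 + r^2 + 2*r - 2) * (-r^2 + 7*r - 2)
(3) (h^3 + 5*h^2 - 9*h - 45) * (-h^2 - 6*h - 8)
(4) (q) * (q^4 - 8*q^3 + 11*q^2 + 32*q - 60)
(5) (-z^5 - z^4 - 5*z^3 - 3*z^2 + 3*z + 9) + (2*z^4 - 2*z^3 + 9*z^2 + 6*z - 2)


(1) = x^3 + 7*x^2 - 3*I*x^2 + 20*x - 19*I*x + 108 - 2*I
(2) = -r^5 + 6*r^4 + 3*r^3 + 14*r^2 - 18*r + 4
(3) = -h^5 - 11*h^4 - 29*h^3 + 59*h^2 + 342*h + 360
(4) = q^5 - 8*q^4 + 11*q^3 + 32*q^2 - 60*q
(5) = -z^5 + z^4 - 7*z^3 + 6*z^2 + 9*z + 7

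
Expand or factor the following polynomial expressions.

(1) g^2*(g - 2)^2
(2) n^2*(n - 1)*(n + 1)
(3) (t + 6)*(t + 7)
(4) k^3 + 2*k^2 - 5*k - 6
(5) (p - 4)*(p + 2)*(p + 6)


(1) = g^4 - 4*g^3 + 4*g^2
(2) = n^4 - n^2
(3) = t^2 + 13*t + 42
(4) = (k - 2)*(k + 1)*(k + 3)
(5) = p^3 + 4*p^2 - 20*p - 48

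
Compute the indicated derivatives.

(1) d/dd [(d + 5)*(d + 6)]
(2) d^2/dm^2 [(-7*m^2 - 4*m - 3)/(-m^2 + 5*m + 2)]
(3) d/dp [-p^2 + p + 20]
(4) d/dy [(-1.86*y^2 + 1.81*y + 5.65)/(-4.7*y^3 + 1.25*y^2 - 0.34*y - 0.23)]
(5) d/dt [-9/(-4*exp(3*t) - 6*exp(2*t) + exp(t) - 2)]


(1) = 2*d + 11
(2) = 6*(13*m^3 + 17*m^2 - 7*m + 23)/(m^6 - 15*m^5 + 69*m^4 - 65*m^3 - 138*m^2 - 60*m - 8)
(3) = 1 - 2*p
(4) = (-8.742*y^4 + 17.014*y^3 + 78.0349*y^2 - 13.2694*y + 1.5047)/(22.09*y^6 - 11.75*y^5 + 4.7585*y^4 + 1.312*y^3 - 0.4594*y^2 + 0.1564*y + 0.0529)
(5) = (-108*exp(2*t) - 108*exp(t) + 9)*exp(t)/(4*exp(3*t) + 6*exp(2*t) - exp(t) + 2)^2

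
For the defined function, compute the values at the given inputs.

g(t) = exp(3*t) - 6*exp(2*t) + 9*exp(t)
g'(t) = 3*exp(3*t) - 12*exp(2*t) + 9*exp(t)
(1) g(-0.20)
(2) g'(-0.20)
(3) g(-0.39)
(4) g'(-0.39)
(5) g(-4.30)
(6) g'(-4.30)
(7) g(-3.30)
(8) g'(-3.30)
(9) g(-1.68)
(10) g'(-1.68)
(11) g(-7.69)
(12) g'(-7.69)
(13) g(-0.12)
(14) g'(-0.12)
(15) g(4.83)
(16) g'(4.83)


(1) = 3.90
(2) = 0.97
(3) = 3.65
(4) = 1.52
(5) = 0.12
(6) = 0.12
(7) = 0.32
(8) = 0.32
(9) = 1.48
(10) = 1.28
(11) = 0.00
(12) = 0.00
(13) = 3.96
(14) = 0.64
(15) = 1870090.67
(16) = 5702084.92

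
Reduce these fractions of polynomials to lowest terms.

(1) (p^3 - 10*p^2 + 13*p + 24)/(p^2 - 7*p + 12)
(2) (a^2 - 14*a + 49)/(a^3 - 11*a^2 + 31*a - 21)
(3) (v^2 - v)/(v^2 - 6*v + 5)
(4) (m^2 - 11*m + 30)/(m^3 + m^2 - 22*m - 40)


(1) = (p^2 - 7*p - 8)/(p - 4)
(2) = (a - 7)/(a^2 - 4*a + 3)
(3) = v/(v - 5)
(4) = (m - 6)/(m^2 + 6*m + 8)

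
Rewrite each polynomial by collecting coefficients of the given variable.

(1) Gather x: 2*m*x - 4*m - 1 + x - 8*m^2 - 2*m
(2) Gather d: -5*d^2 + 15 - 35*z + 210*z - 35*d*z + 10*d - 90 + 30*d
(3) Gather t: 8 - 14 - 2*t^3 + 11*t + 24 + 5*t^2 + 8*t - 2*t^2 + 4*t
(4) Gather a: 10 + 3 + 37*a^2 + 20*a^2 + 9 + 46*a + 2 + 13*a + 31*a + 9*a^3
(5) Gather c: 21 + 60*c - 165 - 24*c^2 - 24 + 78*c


(1) = -8*m^2 - 6*m + x*(2*m + 1) - 1
(2) = -5*d^2 + d*(40 - 35*z) + 175*z - 75
(3) = -2*t^3 + 3*t^2 + 23*t + 18
(4) = 9*a^3 + 57*a^2 + 90*a + 24
(5) = -24*c^2 + 138*c - 168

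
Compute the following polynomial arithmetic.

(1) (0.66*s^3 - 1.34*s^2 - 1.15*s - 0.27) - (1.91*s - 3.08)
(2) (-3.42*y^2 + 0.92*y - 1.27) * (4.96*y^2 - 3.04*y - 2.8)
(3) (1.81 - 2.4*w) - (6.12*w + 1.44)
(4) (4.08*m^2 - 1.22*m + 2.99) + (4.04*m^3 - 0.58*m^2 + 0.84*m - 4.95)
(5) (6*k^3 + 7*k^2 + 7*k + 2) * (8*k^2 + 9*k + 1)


(1) = 0.66*s^3 - 1.34*s^2 - 3.06*s + 2.81
(2) = -16.9632*y^4 + 14.96*y^3 + 0.48*y^2 + 1.2848*y + 3.556
(3) = 0.37 - 8.52*w
(4) = 4.04*m^3 + 3.5*m^2 - 0.38*m - 1.96
(5) = 48*k^5 + 110*k^4 + 125*k^3 + 86*k^2 + 25*k + 2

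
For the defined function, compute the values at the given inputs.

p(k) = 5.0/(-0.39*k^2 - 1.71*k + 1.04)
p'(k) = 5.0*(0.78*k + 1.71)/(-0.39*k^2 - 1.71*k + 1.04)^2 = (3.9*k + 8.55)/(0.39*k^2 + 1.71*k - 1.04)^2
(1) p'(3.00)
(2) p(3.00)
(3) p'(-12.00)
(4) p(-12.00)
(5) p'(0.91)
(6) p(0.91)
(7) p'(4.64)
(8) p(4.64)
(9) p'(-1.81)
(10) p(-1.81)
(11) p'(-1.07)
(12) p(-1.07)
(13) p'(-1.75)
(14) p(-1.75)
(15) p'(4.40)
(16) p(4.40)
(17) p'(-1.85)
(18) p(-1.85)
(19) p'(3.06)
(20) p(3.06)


(1) = 0.35
(2) = -0.66
(3) = -0.03
(4) = -0.14
(5) = 17.19
(6) = -5.96
(7) = 0.11
(8) = -0.33
(9) = 0.18
(10) = 1.75
(11) = 0.75
(12) = 2.06
(13) = 0.21
(14) = 1.76
(15) = 0.13
(16) = -0.36
(17) = 0.16
(18) = 1.74
(19) = 0.33
(20) = -0.64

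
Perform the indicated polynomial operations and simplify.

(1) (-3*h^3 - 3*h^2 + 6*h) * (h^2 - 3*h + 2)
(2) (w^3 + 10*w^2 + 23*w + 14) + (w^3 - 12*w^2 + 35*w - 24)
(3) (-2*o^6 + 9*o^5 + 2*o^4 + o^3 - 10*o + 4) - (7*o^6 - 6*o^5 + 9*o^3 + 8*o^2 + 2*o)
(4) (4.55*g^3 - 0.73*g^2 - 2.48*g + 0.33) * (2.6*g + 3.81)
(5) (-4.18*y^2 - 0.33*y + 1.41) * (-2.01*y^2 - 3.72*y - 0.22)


(1) = -3*h^5 + 6*h^4 + 9*h^3 - 24*h^2 + 12*h
(2) = 2*w^3 - 2*w^2 + 58*w - 10
(3) = -9*o^6 + 15*o^5 + 2*o^4 - 8*o^3 - 8*o^2 - 12*o + 4
(4) = 11.83*g^4 + 15.4375*g^3 - 9.2293*g^2 - 8.5908*g + 1.2573
(5) = 8.4018*y^4 + 16.2129*y^3 - 0.6869*y^2 - 5.1726*y - 0.3102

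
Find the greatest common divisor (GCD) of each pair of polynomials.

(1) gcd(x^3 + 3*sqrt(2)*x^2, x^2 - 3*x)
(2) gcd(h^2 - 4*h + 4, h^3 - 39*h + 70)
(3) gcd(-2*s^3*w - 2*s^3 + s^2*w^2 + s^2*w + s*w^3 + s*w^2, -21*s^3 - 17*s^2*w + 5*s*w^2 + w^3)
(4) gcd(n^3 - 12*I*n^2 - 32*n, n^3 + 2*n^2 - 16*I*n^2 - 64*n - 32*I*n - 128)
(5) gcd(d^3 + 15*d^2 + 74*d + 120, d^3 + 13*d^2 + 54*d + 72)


(1) = gcd(x^2*(x + 3*sqrt(2)), x*(x - 3)) = x
(2) = h - 2
(3) = 1
(4) = n - 8*I
(5) = gcd((d + 4)*(d + 5)*(d + 6), (d + 3)*(d + 4)*(d + 6)) = d^2 + 10*d + 24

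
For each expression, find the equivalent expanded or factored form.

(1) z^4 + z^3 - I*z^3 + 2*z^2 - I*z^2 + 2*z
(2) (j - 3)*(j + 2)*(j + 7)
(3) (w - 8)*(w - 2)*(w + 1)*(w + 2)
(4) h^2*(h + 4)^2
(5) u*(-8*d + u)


(1) = z*(z + 1)*(z - 2*I)*(z + I)
(2) = j^3 + 6*j^2 - 13*j - 42
(3) = w^4 - 7*w^3 - 12*w^2 + 28*w + 32
(4) = h^4 + 8*h^3 + 16*h^2
(5) = -8*d*u + u^2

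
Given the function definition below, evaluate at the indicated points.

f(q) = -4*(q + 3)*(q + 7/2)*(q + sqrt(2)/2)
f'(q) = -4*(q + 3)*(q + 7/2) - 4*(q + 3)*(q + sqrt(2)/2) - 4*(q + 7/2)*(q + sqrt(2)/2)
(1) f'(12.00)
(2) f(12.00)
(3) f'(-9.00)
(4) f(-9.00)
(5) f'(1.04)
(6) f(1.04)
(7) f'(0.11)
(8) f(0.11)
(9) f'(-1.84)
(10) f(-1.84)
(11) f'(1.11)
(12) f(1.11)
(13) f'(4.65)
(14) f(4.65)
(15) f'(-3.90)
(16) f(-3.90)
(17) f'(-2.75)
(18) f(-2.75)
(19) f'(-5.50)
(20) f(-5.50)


(1) = -2480.27
(2) = -11817.61
(3) = -513.47
(4) = 1094.66
(5) = -133.33
(6) = -128.18
(7) = -66.87
(8) = -36.69
(9) = 5.08
(10) = 8.73
(11) = -139.17
(12) = -137.72
(13) = -587.96
(14) = -1336.01
(15) = -18.04
(16) = 4.60
(17) = 7.42
(18) = 1.53
(19) = -106.27
(20) = 95.86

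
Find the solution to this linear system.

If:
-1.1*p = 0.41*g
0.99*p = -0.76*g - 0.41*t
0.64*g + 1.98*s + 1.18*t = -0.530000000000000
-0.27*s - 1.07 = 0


Then:
g = -15.08
p = 5.62
s = -3.96
t = 14.38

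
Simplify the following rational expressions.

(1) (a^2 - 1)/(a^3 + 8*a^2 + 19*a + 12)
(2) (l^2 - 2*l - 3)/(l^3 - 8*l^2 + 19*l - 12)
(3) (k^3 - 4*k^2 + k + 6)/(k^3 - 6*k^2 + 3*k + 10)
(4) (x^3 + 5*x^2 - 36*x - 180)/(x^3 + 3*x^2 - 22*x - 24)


(1) = (a - 1)/(a^2 + 7*a + 12)
(2) = (l + 1)/(l^2 - 5*l + 4)
(3) = (k - 3)/(k - 5)
(4) = (x^2 - x - 30)/(x^2 - 3*x - 4)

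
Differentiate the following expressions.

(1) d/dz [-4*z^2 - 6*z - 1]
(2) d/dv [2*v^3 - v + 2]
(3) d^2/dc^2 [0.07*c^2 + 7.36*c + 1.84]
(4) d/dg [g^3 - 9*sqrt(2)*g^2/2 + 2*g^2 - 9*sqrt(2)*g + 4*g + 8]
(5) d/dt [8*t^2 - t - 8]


(1) = -8*z - 6
(2) = 6*v^2 - 1
(3) = 0.140000000000000
(4) = 3*g^2 - 9*sqrt(2)*g + 4*g - 9*sqrt(2) + 4
(5) = 16*t - 1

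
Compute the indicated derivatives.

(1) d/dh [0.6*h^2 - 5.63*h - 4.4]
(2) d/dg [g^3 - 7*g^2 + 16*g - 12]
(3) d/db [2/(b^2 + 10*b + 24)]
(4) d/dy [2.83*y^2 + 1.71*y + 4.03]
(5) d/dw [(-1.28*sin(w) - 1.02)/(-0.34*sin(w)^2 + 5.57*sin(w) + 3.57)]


(1) = 1.2*h - 5.63
(2) = 3*g^2 - 14*g + 16
(3) = 4*(-b - 5)/(b^2 + 10*b + 24)^2
(4) = 5.66*y + 1.71
(5) = (-0.4352*sin(w)^2 - 0.6936*sin(w) + 1.1118)*cos(w)/(0.1156*sin(w)^4 - 3.7876*sin(w)^3 + 28.5973*sin(w)^2 + 39.7698*sin(w) + 12.7449)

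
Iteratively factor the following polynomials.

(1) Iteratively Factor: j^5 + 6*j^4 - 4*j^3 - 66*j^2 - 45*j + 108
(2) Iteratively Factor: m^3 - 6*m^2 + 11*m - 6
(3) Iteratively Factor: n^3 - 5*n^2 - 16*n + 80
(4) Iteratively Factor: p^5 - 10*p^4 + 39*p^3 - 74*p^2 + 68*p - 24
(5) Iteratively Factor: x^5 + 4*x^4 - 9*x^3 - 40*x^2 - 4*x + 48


(1) = (j - 3)*(j^4 + 9*j^3 + 23*j^2 + 3*j - 36) = (j - 3)*(j + 4)*(j^3 + 5*j^2 + 3*j - 9) = (j - 3)*(j - 1)*(j + 4)*(j^2 + 6*j + 9) = (j - 3)*(j - 1)*(j + 3)*(j + 4)*(j + 3)
(2) = (m - 2)*(m^2 - 4*m + 3) = (m - 3)*(m - 2)*(m - 1)
(3) = (n + 4)*(n^2 - 9*n + 20) = (n - 4)*(n + 4)*(n - 5)
(4) = (p - 2)*(p^4 - 8*p^3 + 23*p^2 - 28*p + 12) = (p - 2)*(p - 1)*(p^3 - 7*p^2 + 16*p - 12) = (p - 3)*(p - 2)*(p - 1)*(p^2 - 4*p + 4) = (p - 3)*(p - 2)^2*(p - 1)*(p - 2)
(5) = (x + 2)*(x^4 + 2*x^3 - 13*x^2 - 14*x + 24) = (x + 2)*(x + 4)*(x^3 - 2*x^2 - 5*x + 6) = (x - 1)*(x + 2)*(x + 4)*(x^2 - x - 6) = (x - 1)*(x + 2)^2*(x + 4)*(x - 3)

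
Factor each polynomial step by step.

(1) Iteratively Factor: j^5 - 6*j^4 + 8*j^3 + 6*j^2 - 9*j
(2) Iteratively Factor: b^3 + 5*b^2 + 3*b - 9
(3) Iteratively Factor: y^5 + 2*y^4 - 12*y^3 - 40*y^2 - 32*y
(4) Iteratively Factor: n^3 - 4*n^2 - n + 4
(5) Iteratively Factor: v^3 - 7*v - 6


(1) = (j - 1)*(j^4 - 5*j^3 + 3*j^2 + 9*j) = (j - 1)*(j + 1)*(j^3 - 6*j^2 + 9*j) = j*(j - 1)*(j + 1)*(j^2 - 6*j + 9) = j*(j - 3)*(j - 1)*(j + 1)*(j - 3)
(2) = (b - 1)*(b^2 + 6*b + 9) = (b - 1)*(b + 3)*(b + 3)
(3) = (y - 4)*(y^4 + 6*y^3 + 12*y^2 + 8*y) = (y - 4)*(y + 2)*(y^3 + 4*y^2 + 4*y) = y*(y - 4)*(y + 2)*(y^2 + 4*y + 4) = y*(y - 4)*(y + 2)^2*(y + 2)
(4) = (n - 4)*(n^2 - 1) = (n - 4)*(n + 1)*(n - 1)
(5) = (v - 3)*(v^2 + 3*v + 2) = (v - 3)*(v + 1)*(v + 2)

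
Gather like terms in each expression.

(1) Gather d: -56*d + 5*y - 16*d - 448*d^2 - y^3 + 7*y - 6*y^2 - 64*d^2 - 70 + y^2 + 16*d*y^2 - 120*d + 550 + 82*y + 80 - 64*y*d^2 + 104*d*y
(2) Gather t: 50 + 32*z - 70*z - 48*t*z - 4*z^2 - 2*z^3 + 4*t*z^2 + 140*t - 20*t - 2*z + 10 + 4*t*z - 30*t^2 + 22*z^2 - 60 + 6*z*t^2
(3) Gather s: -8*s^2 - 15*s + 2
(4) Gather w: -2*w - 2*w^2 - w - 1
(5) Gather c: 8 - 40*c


(1) = d^2*(-64*y - 512) + d*(16*y^2 + 104*y - 192) - y^3 - 5*y^2 + 94*y + 560
(2) = t^2*(6*z - 30) + t*(4*z^2 - 44*z + 120) - 2*z^3 + 18*z^2 - 40*z
(3) = -8*s^2 - 15*s + 2
(4) = -2*w^2 - 3*w - 1
(5) = 8 - 40*c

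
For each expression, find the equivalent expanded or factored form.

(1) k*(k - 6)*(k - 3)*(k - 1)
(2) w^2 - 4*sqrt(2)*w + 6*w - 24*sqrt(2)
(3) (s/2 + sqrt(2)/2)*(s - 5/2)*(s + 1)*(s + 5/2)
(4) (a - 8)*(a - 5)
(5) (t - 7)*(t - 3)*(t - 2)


(1) = k^4 - 10*k^3 + 27*k^2 - 18*k
(2) = (w + 6)*(w - 4*sqrt(2))
(3) = s^4/2 + s^3/2 + sqrt(2)*s^3/2 - 25*s^2/8 + sqrt(2)*s^2/2 - 25*sqrt(2)*s/8 - 25*s/8 - 25*sqrt(2)/8
(4) = a^2 - 13*a + 40
(5) = t^3 - 12*t^2 + 41*t - 42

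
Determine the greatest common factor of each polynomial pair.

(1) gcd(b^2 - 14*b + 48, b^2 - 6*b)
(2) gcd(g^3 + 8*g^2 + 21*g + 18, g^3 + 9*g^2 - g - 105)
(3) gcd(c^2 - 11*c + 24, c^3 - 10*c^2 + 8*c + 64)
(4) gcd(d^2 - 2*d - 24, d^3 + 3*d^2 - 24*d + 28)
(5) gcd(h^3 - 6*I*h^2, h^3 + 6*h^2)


(1) = gcd((b - 8)*(b - 6), b*(b - 6)) = b - 6
(2) = 1
(3) = gcd((c - 8)*(c - 3), (c - 8)*(c - 4)*(c + 2)) = c - 8
(4) = 1
(5) = h^2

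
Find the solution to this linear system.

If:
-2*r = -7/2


Then:
r = 7/4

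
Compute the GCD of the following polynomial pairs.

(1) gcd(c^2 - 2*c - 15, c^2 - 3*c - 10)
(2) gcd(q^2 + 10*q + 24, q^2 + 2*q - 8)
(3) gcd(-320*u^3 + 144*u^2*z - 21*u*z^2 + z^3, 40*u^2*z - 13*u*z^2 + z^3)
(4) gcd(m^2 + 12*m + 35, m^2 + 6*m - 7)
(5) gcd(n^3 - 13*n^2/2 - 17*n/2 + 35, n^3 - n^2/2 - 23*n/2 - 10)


(1) = gcd((c - 5)*(c + 3), (c - 5)*(c + 2)) = c - 5
(2) = q + 4
(3) = 40*u^2 - 13*u*z + z^2
(4) = gcd((m + 5)*(m + 7), (m - 1)*(m + 7)) = m + 7
(5) = n + 5/2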